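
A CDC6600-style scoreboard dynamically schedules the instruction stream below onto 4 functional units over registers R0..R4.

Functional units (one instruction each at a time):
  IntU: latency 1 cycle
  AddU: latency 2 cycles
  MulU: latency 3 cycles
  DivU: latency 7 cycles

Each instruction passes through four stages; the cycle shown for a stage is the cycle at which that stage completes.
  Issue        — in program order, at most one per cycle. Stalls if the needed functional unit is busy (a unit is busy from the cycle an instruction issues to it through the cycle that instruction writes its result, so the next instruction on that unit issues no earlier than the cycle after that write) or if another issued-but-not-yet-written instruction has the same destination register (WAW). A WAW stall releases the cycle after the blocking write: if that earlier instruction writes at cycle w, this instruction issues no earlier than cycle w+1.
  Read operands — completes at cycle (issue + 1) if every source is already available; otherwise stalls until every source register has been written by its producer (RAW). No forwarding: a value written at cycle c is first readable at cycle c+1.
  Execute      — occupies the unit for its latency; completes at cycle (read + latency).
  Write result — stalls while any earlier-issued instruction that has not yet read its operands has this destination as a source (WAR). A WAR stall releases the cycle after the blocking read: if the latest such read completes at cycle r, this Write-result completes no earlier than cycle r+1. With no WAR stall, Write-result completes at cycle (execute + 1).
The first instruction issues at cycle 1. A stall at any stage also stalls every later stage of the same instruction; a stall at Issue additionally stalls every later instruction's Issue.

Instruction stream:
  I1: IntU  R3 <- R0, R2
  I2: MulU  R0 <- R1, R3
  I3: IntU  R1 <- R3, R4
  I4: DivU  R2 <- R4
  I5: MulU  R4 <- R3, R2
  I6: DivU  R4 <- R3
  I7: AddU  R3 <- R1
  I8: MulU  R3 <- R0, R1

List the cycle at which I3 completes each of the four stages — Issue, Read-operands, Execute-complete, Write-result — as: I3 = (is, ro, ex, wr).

I1  is:1  ro:2  ex:3  wr:4
I2  is:2  ro:5  ex:8  wr:9  — RAW R3: wait I1 write@4
I3  is:5  ro:6  ex:7  wr:8  — struct: IntU busy until I1 writes@4
I4  is:6  ro:7  ex:14  wr:15
I5  is:10  ro:16  ex:19  wr:20  — struct: MulU busy until I2 writes@9, RAW R2: wait I4 write@15
I6  is:21  ro:22  ex:29  wr:30  — WAW R4: wait I5 write@20
I7  is:22  ro:23  ex:25  wr:26
I8  is:27  ro:28  ex:31  wr:32  — WAW R3: wait I7 write@26

I3 = (5, 6, 7, 8)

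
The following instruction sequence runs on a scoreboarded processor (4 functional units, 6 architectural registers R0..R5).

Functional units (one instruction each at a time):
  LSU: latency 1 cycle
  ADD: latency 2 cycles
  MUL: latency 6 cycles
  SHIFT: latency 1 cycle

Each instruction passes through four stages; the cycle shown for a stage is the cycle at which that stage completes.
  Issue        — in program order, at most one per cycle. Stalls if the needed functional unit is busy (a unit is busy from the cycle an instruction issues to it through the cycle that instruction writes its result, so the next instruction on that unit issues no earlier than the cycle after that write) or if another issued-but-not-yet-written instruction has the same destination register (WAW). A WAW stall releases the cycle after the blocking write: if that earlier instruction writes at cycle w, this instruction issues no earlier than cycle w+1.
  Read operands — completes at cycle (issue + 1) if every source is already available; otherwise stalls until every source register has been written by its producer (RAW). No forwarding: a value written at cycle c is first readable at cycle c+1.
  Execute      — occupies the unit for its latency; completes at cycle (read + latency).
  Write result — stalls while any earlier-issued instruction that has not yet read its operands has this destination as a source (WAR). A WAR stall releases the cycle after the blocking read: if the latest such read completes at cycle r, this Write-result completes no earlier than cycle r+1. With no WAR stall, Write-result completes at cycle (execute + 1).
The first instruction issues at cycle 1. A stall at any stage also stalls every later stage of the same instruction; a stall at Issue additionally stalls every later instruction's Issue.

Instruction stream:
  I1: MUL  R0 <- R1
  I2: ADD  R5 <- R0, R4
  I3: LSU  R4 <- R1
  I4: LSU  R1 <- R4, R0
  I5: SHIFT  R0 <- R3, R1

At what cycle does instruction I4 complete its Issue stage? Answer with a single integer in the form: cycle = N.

cycle = 12

c1: issue I1 (MUL)
c2: I1 read-ops | issue I2 (ADD)
c3: issue I3 (LSU)
c4: I3 read-ops
c5: I3 finished on LSU
c8: I1 finished on MUL
c9: I1→R0
c10: I2 read-ops
c11: I3→R4
c12: I2 finished on ADD | issue I4 (LSU)
c13: I2→R5 | I4 read-ops | issue I5 (SHIFT)
c14: I4 finished on LSU
c15: I4→R1
c16: I5 read-ops
c17: I5 finished on SHIFT
c18: I5→R0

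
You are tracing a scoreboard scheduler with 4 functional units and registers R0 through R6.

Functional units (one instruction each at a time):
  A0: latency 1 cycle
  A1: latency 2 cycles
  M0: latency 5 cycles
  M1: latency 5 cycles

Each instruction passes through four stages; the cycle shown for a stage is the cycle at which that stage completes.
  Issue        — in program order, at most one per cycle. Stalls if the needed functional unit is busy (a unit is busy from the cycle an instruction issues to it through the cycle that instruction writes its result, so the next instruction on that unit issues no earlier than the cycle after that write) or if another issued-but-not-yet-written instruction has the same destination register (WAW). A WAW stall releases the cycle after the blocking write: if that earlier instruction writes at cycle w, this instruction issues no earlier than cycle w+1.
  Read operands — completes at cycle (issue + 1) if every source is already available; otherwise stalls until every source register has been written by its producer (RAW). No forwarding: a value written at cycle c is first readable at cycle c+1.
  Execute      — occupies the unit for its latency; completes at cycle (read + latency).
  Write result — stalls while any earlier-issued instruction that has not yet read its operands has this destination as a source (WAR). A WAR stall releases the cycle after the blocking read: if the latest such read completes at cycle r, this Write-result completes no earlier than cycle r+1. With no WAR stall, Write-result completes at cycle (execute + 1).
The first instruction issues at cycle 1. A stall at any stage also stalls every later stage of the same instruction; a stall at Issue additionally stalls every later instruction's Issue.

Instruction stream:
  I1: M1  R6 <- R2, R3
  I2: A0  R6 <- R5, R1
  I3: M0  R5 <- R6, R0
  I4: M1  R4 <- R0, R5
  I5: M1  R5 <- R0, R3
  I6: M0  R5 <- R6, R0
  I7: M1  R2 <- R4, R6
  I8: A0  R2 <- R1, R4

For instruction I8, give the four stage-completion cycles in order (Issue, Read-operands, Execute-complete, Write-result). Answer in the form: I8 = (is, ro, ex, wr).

I8 = (44, 45, 46, 47)

I1: IS=1 RO=2 EX=7 WR=8
I2: IS=9 RO=10 EX=11 WR=12  [WAW R6: wait I1 write@8]
I3: IS=10 RO=13 EX=18 WR=19  [RAW R6: wait I2 write@12]
I4: IS=11 RO=20 EX=25 WR=26  [RAW R5: wait I3 write@19]
I5: IS=27 RO=28 EX=33 WR=34  [struct: M1 busy until I4 writes@26]
I6: IS=35 RO=36 EX=41 WR=42  [WAW R5: wait I5 write@34]
I7: IS=36 RO=37 EX=42 WR=43
I8: IS=44 RO=45 EX=46 WR=47  [WAW R2: wait I7 write@43]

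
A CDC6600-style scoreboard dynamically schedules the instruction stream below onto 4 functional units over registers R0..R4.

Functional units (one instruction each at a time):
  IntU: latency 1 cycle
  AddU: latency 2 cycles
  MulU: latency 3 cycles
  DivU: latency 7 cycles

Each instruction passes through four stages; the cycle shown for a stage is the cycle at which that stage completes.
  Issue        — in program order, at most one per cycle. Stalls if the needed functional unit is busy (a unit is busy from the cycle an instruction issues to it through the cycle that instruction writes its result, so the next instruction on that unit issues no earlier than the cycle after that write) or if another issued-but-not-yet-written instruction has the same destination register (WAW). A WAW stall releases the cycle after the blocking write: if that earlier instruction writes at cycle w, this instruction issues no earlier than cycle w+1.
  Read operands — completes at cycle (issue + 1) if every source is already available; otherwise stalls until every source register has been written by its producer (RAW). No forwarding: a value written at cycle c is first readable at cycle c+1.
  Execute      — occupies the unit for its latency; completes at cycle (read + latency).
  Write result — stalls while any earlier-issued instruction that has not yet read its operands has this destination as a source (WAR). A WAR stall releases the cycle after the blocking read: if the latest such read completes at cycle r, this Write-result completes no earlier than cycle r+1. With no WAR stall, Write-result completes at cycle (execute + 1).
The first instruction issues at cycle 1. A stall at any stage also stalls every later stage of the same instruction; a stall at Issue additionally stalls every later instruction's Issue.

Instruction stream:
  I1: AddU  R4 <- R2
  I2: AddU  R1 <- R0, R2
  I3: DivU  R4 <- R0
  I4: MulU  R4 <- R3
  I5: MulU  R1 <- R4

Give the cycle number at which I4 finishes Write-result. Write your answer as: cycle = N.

cycle = 22

1) issue 1, read 2, done 4, write 5
2) issue 6, read 7, done 9, write 10  <struct: AddU busy until I1 writes@5>
3) issue 7, read 8, done 15, write 16
4) issue 17, read 18, done 21, write 22  <WAW R4: wait I3 write@16>
5) issue 23, read 24, done 27, write 28  <struct: MulU busy until I4 writes@22>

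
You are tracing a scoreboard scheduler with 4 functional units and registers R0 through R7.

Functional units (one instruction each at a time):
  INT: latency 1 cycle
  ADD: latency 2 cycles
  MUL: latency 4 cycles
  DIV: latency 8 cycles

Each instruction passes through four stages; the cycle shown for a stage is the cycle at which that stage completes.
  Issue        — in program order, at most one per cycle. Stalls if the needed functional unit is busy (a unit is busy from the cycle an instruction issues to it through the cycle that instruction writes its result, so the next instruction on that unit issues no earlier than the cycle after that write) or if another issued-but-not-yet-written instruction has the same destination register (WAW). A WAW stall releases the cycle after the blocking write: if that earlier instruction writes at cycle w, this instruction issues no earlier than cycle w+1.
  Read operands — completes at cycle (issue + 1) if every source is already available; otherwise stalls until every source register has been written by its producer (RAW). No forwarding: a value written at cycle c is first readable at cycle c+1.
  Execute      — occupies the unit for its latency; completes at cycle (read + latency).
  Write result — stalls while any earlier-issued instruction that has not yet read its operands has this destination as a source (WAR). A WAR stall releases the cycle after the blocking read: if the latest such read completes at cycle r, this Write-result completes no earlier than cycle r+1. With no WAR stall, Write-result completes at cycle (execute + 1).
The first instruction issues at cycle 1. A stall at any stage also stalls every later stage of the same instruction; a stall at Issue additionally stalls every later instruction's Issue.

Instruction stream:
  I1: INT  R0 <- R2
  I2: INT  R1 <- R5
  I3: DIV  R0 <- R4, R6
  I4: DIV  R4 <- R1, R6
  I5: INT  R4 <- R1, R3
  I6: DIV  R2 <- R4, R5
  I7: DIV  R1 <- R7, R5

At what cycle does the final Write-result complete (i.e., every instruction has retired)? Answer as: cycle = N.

1) issue 1, read 2, done 3, write 4
2) issue 5, read 6, done 7, write 8  <struct: INT busy until I1 writes@4>
3) issue 6, read 7, done 15, write 16
4) issue 17, read 18, done 26, write 27  <struct: DIV busy until I3 writes@16>
5) issue 28, read 29, done 30, write 31  <WAW R4: wait I4 write@27>
6) issue 29, read 32, done 40, write 41  <RAW R4: wait I5 write@31>
7) issue 42, read 43, done 51, write 52  <struct: DIV busy until I6 writes@41>

cycle = 52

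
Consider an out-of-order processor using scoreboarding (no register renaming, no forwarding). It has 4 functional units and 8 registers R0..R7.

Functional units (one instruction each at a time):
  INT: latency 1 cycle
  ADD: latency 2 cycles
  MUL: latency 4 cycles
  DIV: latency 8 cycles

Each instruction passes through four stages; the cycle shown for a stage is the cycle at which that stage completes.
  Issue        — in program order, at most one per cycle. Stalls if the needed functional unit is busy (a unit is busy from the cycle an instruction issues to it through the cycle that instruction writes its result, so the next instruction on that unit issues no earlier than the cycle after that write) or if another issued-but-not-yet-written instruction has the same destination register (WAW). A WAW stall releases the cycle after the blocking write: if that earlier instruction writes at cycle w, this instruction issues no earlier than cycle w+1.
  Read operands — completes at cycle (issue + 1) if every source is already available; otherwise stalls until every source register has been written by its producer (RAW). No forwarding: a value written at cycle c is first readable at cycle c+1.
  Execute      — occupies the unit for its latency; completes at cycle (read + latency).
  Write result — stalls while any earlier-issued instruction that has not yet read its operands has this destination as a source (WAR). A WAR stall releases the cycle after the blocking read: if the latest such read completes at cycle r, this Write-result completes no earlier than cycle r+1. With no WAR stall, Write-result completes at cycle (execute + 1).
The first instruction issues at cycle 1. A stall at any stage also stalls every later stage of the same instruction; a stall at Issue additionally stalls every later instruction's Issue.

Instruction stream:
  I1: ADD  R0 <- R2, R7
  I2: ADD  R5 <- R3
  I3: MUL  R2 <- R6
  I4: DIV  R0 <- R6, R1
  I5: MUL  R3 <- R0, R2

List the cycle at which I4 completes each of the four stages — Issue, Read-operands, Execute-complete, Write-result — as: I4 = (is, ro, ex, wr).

t=1  I1 issues→ADD
t=2  I1 reads
t=4  I1 exec-done
t=5  I1 writes R0
t=6  I2 issues→ADD
t=7  I2 reads · I3 issues→MUL
t=8  I3 reads · I4 issues→DIV
t=9  I2 exec-done · I4 reads
t=10  I2 writes R5
t=12  I3 exec-done
t=13  I3 writes R2
t=14  I5 issues→MUL
t=17  I4 exec-done
t=18  I4 writes R0
t=19  I5 reads
t=23  I5 exec-done
t=24  I5 writes R3

I4 = (8, 9, 17, 18)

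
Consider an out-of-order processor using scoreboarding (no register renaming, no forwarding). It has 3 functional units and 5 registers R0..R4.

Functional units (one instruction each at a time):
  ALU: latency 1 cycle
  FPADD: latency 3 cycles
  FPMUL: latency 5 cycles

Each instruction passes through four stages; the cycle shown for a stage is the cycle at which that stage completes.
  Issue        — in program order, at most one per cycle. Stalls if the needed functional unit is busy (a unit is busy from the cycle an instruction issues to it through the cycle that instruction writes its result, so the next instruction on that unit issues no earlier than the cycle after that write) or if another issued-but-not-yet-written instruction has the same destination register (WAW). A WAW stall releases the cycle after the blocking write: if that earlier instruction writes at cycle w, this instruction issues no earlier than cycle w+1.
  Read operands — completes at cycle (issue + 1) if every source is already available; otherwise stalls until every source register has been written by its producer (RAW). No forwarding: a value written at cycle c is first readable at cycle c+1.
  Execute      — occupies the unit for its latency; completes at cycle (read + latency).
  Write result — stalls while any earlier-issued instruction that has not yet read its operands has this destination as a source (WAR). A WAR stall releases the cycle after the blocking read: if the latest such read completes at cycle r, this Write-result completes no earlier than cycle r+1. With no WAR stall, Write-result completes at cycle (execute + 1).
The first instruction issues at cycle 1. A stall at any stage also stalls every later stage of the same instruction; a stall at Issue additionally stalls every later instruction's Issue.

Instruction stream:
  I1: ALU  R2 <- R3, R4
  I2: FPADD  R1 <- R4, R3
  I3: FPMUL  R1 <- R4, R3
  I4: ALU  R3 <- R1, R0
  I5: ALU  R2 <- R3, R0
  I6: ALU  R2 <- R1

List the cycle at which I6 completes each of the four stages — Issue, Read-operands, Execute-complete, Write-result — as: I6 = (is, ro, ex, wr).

I6 = (23, 24, 25, 26)

t=1  I1 dispatched to ALU
t=2  I1 operands ready · I2 dispatched to FPADD
t=3  I1 complete · I2 operands ready
t=4  R2←I1
t=6  I2 complete
t=7  R1←I2
t=8  I3 dispatched to FPMUL
t=9  I3 operands ready · I4 dispatched to ALU
t=14  I3 complete
t=15  R1←I3
t=16  I4 operands ready
t=17  I4 complete
t=18  R3←I4
t=19  I5 dispatched to ALU
t=20  I5 operands ready
t=21  I5 complete
t=22  R2←I5
t=23  I6 dispatched to ALU
t=24  I6 operands ready
t=25  I6 complete
t=26  R2←I6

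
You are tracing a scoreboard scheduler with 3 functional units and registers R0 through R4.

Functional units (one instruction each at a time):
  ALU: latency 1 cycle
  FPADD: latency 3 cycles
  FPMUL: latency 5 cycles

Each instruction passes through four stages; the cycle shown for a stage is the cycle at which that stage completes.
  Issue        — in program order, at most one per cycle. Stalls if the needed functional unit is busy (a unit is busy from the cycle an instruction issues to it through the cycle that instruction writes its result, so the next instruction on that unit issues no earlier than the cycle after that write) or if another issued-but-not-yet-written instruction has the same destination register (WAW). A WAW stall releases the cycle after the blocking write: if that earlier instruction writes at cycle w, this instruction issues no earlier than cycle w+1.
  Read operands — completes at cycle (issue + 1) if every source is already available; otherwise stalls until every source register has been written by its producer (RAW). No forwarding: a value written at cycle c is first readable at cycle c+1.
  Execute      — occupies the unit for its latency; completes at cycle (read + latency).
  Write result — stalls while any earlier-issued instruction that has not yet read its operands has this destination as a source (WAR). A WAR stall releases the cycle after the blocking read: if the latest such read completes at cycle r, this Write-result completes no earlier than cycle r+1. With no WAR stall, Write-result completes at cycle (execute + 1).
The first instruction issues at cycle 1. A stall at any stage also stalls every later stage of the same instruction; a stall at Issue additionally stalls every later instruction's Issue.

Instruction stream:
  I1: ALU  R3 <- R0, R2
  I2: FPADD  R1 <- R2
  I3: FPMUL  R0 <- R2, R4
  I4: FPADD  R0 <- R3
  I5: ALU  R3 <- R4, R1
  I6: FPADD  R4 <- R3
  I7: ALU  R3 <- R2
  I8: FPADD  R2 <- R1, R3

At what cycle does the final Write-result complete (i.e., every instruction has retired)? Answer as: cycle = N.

cycle = 28

I1: IS=1 RO=2 EX=3 WR=4
I2: IS=2 RO=3 EX=6 WR=7
I3: IS=3 RO=4 EX=9 WR=10
I4: IS=11 RO=12 EX=15 WR=16  [WAW R0: wait I3 write@10]
I5: IS=12 RO=13 EX=14 WR=15
I6: IS=17 RO=18 EX=21 WR=22  [struct: FPADD busy until I4 writes@16]
I7: IS=18 RO=19 EX=20 WR=21
I8: IS=23 RO=24 EX=27 WR=28  [struct: FPADD busy until I6 writes@22]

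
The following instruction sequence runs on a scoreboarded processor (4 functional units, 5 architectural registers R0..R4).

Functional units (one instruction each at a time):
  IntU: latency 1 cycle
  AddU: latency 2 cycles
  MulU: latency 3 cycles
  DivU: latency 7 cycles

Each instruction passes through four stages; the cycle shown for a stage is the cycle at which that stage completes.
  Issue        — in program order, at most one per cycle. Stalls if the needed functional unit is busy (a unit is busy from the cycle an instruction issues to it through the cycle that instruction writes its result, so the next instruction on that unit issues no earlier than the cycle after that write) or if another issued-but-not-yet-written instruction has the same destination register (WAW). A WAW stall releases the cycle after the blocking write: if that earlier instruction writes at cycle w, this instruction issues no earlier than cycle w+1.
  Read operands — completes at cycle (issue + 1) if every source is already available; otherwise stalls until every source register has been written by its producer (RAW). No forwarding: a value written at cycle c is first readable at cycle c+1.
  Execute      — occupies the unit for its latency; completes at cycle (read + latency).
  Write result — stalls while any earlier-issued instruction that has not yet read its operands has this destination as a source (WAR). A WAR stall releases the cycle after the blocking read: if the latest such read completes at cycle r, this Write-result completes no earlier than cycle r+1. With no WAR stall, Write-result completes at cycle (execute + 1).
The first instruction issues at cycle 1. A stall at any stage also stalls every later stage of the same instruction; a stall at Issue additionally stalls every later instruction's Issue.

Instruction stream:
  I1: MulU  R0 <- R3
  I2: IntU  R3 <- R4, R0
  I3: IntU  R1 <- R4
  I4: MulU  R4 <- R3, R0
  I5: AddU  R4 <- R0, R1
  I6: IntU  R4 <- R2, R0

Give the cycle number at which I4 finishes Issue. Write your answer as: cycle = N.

I1  is:1  ro:2  ex:5  wr:6
I2  is:2  ro:7  ex:8  wr:9  — RAW R0: wait I1 write@6
I3  is:10  ro:11  ex:12  wr:13  — struct: IntU busy until I2 writes@9
I4  is:11  ro:12  ex:15  wr:16
I5  is:17  ro:18  ex:20  wr:21  — WAW R4: wait I4 write@16
I6  is:22  ro:23  ex:24  wr:25  — WAW R4: wait I5 write@21

cycle = 11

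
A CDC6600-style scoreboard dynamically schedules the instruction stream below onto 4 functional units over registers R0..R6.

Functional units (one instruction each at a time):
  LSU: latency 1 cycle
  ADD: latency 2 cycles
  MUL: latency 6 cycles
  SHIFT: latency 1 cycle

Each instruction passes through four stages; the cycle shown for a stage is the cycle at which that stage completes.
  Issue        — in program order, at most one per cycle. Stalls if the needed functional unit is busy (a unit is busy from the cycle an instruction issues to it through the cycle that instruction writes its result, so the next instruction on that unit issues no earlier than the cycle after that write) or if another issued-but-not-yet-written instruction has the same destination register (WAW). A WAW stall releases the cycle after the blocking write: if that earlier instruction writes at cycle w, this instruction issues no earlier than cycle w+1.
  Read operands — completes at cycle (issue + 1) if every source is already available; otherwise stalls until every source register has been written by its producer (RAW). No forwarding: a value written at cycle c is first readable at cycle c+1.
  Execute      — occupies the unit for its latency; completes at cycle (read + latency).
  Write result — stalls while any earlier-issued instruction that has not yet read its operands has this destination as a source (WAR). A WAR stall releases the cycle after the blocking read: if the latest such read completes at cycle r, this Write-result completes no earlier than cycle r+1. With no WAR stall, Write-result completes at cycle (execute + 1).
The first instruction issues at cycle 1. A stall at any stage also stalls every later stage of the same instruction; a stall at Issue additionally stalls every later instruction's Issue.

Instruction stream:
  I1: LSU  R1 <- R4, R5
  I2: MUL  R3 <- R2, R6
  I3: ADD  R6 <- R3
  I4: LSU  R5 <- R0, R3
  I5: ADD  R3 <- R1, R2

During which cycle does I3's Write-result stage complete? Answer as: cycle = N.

cycle = 14

cycle 1: issue I1 (LSU)
cycle 2: I1 read-ops | issue I2 (MUL)
cycle 3: I1 finished on LSU | I2 read-ops | issue I3 (ADD)
cycle 4: I1→R1
cycle 5: issue I4 (LSU)
cycle 9: I2 finished on MUL
cycle 10: I2→R3
cycle 11: I3 read-ops | I4 read-ops
cycle 12: I4 finished on LSU
cycle 13: I3 finished on ADD | I4→R5
cycle 14: I3→R6
cycle 15: issue I5 (ADD)
cycle 16: I5 read-ops
cycle 18: I5 finished on ADD
cycle 19: I5→R3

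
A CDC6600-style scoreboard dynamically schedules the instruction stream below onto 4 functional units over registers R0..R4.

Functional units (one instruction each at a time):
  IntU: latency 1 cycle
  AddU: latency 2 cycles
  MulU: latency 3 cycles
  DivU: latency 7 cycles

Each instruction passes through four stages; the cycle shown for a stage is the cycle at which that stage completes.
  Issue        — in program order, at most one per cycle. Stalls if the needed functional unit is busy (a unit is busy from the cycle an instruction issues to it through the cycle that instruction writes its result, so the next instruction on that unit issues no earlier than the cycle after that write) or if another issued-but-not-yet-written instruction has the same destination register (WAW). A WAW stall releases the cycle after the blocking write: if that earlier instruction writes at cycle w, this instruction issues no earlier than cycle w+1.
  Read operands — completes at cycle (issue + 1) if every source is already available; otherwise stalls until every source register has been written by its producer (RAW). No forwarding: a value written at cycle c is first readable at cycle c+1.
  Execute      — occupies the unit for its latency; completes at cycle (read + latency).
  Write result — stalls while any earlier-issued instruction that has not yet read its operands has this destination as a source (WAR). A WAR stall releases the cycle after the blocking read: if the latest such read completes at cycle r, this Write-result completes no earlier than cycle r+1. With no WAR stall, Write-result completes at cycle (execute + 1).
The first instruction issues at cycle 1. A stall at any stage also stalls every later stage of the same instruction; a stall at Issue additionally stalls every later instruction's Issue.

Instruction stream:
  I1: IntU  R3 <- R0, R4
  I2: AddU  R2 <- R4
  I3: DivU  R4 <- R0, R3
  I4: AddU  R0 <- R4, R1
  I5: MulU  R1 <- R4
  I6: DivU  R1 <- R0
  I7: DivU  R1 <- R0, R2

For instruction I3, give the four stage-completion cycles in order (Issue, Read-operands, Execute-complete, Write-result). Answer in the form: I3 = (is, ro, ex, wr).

I3 = (3, 5, 12, 13)

t=1  I1 issues→IntU
t=2  I1 reads; I2 issues→AddU
t=3  I1 exec-done; I2 reads; I3 issues→DivU
t=4  I1 writes R3
t=5  I2 exec-done; I3 reads
t=6  I2 writes R2
t=7  I4 issues→AddU
t=8  I5 issues→MulU
t=12  I3 exec-done
t=13  I3 writes R4
t=14  I4 reads; I5 reads
t=16  I4 exec-done
t=17  I4 writes R0; I5 exec-done
t=18  I5 writes R1
t=19  I6 issues→DivU
t=20  I6 reads
t=27  I6 exec-done
t=28  I6 writes R1
t=29  I7 issues→DivU
t=30  I7 reads
t=37  I7 exec-done
t=38  I7 writes R1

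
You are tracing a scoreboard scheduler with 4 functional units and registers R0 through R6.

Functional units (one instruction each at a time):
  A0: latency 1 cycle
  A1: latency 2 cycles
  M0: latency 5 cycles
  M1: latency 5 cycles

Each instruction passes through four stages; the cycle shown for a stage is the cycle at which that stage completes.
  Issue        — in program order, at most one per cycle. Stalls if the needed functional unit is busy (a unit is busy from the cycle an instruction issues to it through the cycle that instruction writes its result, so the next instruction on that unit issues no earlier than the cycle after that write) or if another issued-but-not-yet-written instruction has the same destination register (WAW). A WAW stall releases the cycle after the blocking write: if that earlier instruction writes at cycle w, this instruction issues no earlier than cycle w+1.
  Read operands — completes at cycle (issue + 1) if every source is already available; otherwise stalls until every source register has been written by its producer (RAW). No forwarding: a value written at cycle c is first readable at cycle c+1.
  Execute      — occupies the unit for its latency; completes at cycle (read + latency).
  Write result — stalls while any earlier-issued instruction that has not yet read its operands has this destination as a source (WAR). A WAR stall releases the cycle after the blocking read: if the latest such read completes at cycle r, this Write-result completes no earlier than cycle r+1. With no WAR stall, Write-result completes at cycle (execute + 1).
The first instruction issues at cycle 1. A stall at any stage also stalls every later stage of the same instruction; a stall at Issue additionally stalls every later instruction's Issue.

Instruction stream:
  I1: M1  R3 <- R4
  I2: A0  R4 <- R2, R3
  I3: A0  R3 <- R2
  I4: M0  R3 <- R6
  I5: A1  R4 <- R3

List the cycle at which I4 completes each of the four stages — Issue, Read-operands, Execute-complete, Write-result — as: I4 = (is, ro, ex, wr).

[I1] 1/2/7/8
[I2] 2/9/10/11  (RAW R3: wait I1 write@8)
[I3] 12/13/14/15  (struct: A0 busy until I2 writes@11)
[I4] 16/17/22/23  (WAW R3: wait I3 write@15)
[I5] 17/24/26/27  (RAW R3: wait I4 write@23)

I4 = (16, 17, 22, 23)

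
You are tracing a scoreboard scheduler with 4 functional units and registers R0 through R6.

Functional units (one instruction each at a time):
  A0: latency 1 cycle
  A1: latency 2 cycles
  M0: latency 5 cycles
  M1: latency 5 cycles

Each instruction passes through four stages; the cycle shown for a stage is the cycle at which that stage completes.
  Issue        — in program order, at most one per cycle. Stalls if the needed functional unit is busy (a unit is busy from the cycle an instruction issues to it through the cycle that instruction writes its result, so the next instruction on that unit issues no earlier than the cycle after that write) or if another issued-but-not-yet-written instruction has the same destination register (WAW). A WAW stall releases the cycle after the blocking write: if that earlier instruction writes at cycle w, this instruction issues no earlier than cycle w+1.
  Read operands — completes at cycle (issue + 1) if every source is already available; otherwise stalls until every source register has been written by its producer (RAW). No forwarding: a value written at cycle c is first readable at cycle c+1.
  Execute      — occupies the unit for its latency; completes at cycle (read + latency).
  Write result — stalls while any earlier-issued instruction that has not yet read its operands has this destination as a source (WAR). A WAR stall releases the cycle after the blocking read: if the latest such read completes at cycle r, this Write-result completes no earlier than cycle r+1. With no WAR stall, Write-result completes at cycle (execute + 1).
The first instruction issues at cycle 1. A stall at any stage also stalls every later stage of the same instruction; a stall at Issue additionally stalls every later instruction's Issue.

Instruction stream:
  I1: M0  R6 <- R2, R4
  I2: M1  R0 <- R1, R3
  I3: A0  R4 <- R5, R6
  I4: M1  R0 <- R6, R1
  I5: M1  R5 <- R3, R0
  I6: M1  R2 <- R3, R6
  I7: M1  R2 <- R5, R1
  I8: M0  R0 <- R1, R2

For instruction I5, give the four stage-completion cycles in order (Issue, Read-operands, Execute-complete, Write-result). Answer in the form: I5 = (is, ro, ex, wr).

I5 = (18, 19, 24, 25)

1) issue 1, read 2, done 7, write 8
2) issue 2, read 3, done 8, write 9
3) issue 3, read 9, done 10, write 11  <RAW R6: wait I1 write@8>
4) issue 10, read 11, done 16, write 17  <struct: M1 busy until I2 writes@9>
5) issue 18, read 19, done 24, write 25  <struct: M1 busy until I4 writes@17>
6) issue 26, read 27, done 32, write 33  <struct: M1 busy until I5 writes@25>
7) issue 34, read 35, done 40, write 41  <struct: M1 busy until I6 writes@33>
8) issue 35, read 42, done 47, write 48  <RAW R2: wait I7 write@41>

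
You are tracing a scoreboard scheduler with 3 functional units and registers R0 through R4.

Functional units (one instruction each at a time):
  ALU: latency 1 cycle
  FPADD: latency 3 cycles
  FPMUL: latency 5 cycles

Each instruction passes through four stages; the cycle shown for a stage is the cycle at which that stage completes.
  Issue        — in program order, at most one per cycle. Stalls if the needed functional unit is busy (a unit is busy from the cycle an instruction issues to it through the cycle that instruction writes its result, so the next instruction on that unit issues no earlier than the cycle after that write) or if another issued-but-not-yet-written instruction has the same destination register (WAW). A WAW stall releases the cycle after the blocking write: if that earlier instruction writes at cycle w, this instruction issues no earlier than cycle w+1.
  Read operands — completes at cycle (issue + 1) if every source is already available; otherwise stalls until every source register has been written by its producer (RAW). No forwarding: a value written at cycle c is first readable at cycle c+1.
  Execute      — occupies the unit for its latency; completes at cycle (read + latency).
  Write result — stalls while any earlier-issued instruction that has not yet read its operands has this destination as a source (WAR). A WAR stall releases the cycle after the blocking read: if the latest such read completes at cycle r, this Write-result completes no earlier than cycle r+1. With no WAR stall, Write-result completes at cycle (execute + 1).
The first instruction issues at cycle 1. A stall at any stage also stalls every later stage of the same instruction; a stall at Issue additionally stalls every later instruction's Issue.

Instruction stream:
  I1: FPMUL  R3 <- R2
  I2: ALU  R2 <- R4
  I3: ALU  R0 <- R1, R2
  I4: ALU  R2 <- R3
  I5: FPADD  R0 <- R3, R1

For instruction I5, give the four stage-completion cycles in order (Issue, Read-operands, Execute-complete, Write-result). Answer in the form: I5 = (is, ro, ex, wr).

I5 = (11, 12, 15, 16)

I1 -> (1, 2, 7, 8)
I2 -> (2, 3, 4, 5)
I3 -> (6, 7, 8, 9)  // struct: ALU busy until I2 writes@5
I4 -> (10, 11, 12, 13)  // struct: ALU busy until I3 writes@9
I5 -> (11, 12, 15, 16)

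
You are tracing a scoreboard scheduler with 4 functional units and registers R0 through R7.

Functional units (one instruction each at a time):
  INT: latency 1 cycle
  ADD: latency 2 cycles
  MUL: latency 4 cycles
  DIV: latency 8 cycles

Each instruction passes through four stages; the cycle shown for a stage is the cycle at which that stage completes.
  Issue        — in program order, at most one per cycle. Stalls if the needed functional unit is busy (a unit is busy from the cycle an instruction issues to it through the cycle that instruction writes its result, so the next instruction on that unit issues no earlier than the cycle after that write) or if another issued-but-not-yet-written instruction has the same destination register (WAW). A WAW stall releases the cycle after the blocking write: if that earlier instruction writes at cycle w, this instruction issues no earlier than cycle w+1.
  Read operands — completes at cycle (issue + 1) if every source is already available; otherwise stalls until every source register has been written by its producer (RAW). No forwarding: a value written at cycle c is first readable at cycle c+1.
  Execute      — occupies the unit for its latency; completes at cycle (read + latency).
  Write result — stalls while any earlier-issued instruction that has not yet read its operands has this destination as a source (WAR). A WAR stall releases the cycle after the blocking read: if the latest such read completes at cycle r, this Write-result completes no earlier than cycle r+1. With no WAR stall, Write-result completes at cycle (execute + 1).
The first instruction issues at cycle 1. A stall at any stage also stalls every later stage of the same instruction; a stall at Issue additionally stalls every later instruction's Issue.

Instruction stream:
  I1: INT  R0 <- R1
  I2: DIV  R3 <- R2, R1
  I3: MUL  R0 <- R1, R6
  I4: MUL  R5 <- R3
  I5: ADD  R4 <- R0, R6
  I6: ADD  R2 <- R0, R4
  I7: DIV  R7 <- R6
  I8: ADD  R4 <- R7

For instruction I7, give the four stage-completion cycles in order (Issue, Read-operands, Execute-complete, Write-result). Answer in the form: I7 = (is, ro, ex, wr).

I7 = (19, 20, 28, 29)

c1: I1→INT
c2: I1 RO | I2→DIV
c3: I1 EX | I2 RO
c4: I1 WR R0
c5: I3→MUL
c6: I3 RO
c10: I3 EX
c11: I2 EX | I3 WR R0
c12: I2 WR R3 | I4→MUL
c13: I4 RO | I5→ADD
c14: I5 RO
c16: I5 EX
c17: I4 EX | I5 WR R4
c18: I4 WR R5 | I6→ADD
c19: I6 RO | I7→DIV
c20: I7 RO
c21: I6 EX
c22: I6 WR R2
c23: I8→ADD
c28: I7 EX
c29: I7 WR R7
c30: I8 RO
c32: I8 EX
c33: I8 WR R4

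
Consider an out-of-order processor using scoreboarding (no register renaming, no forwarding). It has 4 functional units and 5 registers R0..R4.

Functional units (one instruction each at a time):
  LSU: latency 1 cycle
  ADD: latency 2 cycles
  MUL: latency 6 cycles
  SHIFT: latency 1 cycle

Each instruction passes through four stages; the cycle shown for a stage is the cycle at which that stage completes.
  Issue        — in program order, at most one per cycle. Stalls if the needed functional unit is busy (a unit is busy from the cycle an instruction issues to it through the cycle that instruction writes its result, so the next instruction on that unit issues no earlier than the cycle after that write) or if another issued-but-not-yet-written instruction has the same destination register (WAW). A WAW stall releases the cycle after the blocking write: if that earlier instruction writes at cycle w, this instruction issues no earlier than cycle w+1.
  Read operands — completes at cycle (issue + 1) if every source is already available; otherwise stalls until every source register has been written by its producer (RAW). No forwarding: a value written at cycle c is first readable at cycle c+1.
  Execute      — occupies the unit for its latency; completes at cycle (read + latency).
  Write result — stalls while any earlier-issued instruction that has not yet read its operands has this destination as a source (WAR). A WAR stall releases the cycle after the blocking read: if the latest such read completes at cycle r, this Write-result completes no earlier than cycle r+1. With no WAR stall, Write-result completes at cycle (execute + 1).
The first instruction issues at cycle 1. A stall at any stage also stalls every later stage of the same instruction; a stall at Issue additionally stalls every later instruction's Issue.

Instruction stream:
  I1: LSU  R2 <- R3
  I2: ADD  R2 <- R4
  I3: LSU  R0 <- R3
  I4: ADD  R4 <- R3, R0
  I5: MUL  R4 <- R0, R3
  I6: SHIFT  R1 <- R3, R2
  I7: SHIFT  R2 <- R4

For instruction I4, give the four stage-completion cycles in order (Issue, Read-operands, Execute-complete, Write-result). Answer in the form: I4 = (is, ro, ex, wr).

I4 = (10, 11, 13, 14)

I1  is:1  ro:2  ex:3  wr:4
I2  is:5  ro:6  ex:8  wr:9  — WAW R2: wait I1 write@4
I3  is:6  ro:7  ex:8  wr:9
I4  is:10  ro:11  ex:13  wr:14  — struct: ADD busy until I2 writes@9
I5  is:15  ro:16  ex:22  wr:23  — WAW R4: wait I4 write@14
I6  is:16  ro:17  ex:18  wr:19
I7  is:20  ro:24  ex:25  wr:26  — struct: SHIFT busy until I6 writes@19, RAW R4: wait I5 write@23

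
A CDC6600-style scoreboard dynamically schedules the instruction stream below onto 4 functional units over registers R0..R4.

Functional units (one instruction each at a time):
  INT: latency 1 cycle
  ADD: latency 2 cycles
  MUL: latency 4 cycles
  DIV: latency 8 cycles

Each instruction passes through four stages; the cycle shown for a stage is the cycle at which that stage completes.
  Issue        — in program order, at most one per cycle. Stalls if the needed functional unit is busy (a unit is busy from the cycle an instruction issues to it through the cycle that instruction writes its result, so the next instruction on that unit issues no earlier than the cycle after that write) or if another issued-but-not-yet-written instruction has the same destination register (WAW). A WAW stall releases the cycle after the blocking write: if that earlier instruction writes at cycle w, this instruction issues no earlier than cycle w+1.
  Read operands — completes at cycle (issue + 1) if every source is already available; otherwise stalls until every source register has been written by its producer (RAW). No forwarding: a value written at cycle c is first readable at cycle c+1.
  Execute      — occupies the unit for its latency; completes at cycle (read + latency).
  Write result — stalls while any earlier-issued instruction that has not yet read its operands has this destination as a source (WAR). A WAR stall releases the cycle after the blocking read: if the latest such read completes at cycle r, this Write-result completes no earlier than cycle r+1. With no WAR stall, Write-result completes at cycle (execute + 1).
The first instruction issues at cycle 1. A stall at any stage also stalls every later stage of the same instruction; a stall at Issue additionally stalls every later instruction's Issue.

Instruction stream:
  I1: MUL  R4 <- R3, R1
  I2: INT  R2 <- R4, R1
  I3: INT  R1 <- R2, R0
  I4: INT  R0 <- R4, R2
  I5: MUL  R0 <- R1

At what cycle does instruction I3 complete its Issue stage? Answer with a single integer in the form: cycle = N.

I1  is:1  ro:2  ex:6  wr:7
I2  is:2  ro:8  ex:9  wr:10  — RAW R4: wait I1 write@7
I3  is:11  ro:12  ex:13  wr:14  — struct: INT busy until I2 writes@10
I4  is:15  ro:16  ex:17  wr:18  — struct: INT busy until I3 writes@14
I5  is:19  ro:20  ex:24  wr:25  — WAW R0: wait I4 write@18

cycle = 11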